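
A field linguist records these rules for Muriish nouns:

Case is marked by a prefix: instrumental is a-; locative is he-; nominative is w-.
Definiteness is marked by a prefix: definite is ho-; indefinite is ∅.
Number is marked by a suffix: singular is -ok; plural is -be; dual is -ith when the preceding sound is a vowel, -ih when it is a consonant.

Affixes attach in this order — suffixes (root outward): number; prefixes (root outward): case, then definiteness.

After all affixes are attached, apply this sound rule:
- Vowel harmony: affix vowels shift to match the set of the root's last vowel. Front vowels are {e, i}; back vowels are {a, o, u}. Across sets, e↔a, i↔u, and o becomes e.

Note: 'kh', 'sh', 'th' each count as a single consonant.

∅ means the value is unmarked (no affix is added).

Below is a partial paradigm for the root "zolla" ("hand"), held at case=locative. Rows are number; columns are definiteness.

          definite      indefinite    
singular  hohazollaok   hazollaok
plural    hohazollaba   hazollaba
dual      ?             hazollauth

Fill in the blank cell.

Attach number dual -ith (after vowel 'a') → zollaith.
Attach case locative he- → hezollaith.
Attach definiteness definite ho- → hohezollaith.
Apply vowel harmony: hohezollaith → hohazollauth.

hohazollauth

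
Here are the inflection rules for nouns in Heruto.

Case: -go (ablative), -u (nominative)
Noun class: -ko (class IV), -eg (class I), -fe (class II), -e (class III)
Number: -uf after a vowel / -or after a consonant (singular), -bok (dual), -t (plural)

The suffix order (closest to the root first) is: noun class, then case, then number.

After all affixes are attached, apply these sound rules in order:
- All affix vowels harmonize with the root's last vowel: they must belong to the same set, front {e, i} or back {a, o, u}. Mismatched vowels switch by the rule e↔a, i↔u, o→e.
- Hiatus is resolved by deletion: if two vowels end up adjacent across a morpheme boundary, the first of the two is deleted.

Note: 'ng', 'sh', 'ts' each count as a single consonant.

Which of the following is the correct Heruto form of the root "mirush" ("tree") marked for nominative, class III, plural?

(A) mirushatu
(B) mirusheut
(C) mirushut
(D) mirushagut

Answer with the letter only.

Attach noun class class III -e → mirushe.
Attach case nominative -u → mirusheu.
Attach number plural -t → mirusheut.
Apply vowel harmony: mirusheut → mirushaut.
Apply vowel deletion: mirushaut → mirushut.
So the correct form is mirushut, option (C).
(D) mirushagut is wrong: it uses class I instead of class III for noun class.
(A) mirushatu is wrong: it has the affixes in the wrong order.
(B) mirusheut is wrong: it fails to apply the sound rule(s).

C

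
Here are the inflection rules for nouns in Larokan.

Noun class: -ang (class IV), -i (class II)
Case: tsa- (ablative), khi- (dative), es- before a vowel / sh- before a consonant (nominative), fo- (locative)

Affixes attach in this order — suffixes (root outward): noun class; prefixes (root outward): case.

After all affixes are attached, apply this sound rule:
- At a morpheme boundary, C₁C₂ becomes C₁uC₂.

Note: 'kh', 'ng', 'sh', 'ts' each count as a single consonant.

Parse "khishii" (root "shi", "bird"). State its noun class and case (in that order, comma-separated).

Segment: khi-shi-i.
noun class: -i → class II.
case: khi- → dative.

class II, dative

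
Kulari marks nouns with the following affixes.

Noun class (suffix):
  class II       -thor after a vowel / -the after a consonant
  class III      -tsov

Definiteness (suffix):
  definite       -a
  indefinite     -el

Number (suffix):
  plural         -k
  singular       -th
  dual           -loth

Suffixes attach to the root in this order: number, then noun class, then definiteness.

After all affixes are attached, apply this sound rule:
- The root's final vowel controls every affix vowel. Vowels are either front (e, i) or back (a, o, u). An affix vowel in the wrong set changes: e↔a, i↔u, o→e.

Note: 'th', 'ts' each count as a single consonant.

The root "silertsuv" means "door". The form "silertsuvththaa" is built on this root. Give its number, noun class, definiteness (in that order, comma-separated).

Segment: silertsuv-th-the-a.
number: -th → singular.
noun class: -thor/the → class II.
definiteness: -a → definite.

singular, class II, definite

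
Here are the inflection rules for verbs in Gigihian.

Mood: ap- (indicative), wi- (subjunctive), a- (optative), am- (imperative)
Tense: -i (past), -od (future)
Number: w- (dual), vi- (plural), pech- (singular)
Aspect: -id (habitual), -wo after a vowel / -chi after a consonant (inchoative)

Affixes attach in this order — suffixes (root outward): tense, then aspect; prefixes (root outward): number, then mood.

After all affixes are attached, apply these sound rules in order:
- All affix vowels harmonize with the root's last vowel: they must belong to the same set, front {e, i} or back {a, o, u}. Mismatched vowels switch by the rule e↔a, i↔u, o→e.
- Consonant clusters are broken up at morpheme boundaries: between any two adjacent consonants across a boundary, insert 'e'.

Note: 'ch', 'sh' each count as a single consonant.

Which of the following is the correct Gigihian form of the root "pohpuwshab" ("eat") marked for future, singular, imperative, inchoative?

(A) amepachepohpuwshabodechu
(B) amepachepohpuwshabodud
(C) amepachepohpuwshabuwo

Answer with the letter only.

Attach tense future -od → pohpuwshabod.
Attach aspect inchoative -chi (after consonant 'd') → pohpuwshabodchi.
Attach number singular pech- → pechpohpuwshabodchi.
Attach mood imperative am- → ampechpohpuwshabodchi.
Apply vowel harmony: ampechpohpuwshabodchi → ampachpohpuwshabodchu.
Apply epenthesis: ampachpohpuwshabodchu → amepachepohpuwshabodechu.
So the correct form is amepachepohpuwshabodechu, option (A).
(B) amepachepohpuwshabodud is wrong: it uses habitual instead of inchoative for aspect.
(C) amepachepohpuwshabuwo is wrong: it uses past instead of future for tense.

A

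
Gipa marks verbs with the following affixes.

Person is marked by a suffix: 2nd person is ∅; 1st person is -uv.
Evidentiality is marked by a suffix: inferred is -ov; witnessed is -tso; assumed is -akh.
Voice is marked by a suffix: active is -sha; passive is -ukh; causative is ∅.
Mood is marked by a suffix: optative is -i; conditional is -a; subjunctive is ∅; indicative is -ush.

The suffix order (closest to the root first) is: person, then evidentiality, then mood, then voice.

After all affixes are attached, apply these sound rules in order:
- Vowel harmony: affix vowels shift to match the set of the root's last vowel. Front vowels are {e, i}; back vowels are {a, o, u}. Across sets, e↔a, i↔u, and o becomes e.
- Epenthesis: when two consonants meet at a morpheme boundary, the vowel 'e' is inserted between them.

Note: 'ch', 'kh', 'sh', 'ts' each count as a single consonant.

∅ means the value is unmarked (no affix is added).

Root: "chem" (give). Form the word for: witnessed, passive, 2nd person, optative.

person = 2nd person: zero marking, form stays chem.
Attach evidentiality witnessed -tso → chemtso.
Attach mood optative -i → chemtsoi.
Attach voice passive -ukh → chemtsoiukh.
Apply vowel harmony: chemtsoiukh → chemtseiikh.
Apply epenthesis: chemtseiikh → chemetseiikh.

chemetseiikh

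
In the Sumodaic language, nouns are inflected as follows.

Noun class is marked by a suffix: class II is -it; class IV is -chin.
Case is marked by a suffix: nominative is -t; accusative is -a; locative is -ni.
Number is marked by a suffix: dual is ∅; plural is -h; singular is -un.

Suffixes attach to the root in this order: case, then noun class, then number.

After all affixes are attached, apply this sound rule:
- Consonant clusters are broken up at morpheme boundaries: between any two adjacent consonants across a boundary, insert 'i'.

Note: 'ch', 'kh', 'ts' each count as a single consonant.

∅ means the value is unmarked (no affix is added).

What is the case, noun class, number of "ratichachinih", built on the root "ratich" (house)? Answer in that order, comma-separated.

accusative, class IV, plural

Segment: ratich-a-chin-h.
case: -a → accusative.
noun class: -chin → class IV.
number: -h → plural.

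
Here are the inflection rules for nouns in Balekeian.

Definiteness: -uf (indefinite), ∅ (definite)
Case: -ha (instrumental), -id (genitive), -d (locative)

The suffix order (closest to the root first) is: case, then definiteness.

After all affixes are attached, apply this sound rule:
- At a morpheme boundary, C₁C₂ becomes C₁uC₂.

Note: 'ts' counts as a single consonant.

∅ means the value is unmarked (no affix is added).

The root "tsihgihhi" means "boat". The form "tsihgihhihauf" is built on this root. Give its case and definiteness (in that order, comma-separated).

Segment: tsihgihhi-ha-uf.
case: -ha → instrumental.
definiteness: -uf → indefinite.

instrumental, indefinite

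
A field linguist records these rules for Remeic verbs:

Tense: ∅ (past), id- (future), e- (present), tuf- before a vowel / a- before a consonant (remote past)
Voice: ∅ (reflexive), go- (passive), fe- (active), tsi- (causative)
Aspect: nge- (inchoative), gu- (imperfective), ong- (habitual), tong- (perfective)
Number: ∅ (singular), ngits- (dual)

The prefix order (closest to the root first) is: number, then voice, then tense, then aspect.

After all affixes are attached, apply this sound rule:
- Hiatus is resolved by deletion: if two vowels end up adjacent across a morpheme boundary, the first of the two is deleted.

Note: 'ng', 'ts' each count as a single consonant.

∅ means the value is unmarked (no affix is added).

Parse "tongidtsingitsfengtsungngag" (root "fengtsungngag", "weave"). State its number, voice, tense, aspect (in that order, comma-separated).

dual, causative, future, perfective

Segment: tong-id-tsi-ngits-fengtsungngag.
number: ngits- → dual.
voice: tsi- → causative.
tense: id- → future.
aspect: tong- → perfective.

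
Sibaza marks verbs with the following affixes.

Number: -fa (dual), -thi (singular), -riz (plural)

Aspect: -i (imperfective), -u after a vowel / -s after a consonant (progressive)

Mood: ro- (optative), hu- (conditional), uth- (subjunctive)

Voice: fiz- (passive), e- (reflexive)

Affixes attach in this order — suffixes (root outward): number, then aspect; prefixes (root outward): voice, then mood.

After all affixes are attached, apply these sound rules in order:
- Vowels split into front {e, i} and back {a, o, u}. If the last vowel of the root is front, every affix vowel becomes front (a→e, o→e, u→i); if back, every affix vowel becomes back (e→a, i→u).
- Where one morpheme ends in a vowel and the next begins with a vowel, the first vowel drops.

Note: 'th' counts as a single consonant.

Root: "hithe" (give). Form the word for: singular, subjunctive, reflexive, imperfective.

ithehithethi

Attach voice reflexive e- → ehithe.
Attach number singular -thi → ehithethi.
Attach aspect imperfective -i → ehithethii.
Attach mood subjunctive uth- → uthehithethii.
Apply vowel harmony: uthehithethii → ithehithethii.
Apply vowel deletion: ithehithethii → ithehithethi.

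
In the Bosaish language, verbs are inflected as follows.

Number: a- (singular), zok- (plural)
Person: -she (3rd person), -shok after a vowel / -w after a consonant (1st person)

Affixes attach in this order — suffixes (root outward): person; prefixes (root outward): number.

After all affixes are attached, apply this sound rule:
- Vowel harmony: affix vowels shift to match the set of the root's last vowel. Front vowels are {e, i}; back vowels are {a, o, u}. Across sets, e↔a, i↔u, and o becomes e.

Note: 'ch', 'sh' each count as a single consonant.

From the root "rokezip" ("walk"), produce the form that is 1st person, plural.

Attach person 1st person -w (after consonant 'p') → rokezipw.
Attach number plural zok- → zokrokezipw.
Apply vowel harmony: zokrokezipw → zekrokezipw.

zekrokezipw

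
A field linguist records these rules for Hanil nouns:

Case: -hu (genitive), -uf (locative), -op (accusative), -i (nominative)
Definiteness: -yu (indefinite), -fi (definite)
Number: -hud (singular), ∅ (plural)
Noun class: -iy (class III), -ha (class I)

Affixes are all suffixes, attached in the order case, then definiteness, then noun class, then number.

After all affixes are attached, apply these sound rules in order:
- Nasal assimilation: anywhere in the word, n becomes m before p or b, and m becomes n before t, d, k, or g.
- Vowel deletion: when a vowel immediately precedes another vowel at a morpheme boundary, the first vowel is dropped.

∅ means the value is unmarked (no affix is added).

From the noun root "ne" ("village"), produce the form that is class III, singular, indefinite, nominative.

niyiyhud

Attach case nominative -i → nei.
Attach definiteness indefinite -yu → neiyu.
Attach noun class class III -iy → neiyuiy.
Attach number singular -hud → neiyuiyhud.
Nasal assimilation: no change.
Apply vowel deletion: neiyuiyhud → niyiyhud.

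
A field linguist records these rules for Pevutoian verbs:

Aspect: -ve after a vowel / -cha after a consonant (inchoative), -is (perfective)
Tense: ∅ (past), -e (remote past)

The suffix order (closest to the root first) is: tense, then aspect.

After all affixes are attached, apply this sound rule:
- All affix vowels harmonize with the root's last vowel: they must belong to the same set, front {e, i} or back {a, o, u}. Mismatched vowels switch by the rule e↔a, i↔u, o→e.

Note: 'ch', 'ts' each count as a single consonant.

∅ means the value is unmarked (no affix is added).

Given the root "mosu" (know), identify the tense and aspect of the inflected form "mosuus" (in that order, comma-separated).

past, perfective

Segment: mosu-is.
tense: ∅ → past.
aspect: -is → perfective.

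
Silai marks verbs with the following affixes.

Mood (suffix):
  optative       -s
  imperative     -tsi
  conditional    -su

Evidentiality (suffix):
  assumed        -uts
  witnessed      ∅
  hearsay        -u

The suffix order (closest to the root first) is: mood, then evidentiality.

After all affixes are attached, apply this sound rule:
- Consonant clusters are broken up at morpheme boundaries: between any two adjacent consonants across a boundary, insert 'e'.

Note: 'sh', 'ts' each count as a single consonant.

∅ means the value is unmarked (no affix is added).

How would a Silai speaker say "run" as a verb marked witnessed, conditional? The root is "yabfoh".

Attach mood conditional -su → yabfohsu.
evidentiality = witnessed: zero marking, form stays yabfohsu.
Apply epenthesis: yabfohsu → yabfohesu.

yabfohesu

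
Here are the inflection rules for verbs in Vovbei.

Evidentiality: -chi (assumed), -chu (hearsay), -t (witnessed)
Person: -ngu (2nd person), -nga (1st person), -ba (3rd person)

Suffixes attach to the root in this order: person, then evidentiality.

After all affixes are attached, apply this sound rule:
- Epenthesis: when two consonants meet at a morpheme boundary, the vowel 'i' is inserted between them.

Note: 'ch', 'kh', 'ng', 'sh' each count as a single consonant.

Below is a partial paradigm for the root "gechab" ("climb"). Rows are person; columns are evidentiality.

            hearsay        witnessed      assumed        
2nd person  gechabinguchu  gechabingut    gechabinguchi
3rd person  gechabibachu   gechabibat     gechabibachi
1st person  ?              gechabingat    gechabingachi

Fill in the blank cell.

gechabingachu

Attach person 1st person -nga → gechabnga.
Attach evidentiality hearsay -chu → gechabngachu.
Apply epenthesis: gechabngachu → gechabingachu.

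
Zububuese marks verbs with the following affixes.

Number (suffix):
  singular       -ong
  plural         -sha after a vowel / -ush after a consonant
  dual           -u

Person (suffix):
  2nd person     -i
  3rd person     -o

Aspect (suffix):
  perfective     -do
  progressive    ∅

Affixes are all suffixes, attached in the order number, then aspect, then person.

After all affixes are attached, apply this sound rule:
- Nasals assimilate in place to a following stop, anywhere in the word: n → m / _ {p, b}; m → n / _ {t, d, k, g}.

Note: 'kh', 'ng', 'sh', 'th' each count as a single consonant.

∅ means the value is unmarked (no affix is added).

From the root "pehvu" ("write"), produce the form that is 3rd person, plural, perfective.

pehvushadoo

Attach number plural -sha (after vowel 'u') → pehvusha.
Attach aspect perfective -do → pehvushado.
Attach person 3rd person -o → pehvushadoo.
Nasal assimilation: no change.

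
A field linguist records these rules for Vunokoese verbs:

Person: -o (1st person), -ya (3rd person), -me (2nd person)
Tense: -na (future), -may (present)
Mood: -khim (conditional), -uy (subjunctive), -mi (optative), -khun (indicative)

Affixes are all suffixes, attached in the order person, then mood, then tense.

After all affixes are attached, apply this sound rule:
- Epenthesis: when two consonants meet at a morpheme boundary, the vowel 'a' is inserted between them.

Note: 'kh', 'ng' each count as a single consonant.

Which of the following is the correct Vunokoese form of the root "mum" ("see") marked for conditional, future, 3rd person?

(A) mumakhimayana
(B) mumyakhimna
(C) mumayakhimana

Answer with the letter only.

Attach person 3rd person -ya → mumya.
Attach mood conditional -khim → mumyakhim.
Attach tense future -na → mumyakhimna.
Apply epenthesis: mumyakhimna → mumayakhimana.
So the correct form is mumayakhimana, option (C).
(B) mumyakhimna is wrong: it fails to apply the sound rule(s).
(A) mumakhimayana is wrong: it has the affixes in the wrong order.

C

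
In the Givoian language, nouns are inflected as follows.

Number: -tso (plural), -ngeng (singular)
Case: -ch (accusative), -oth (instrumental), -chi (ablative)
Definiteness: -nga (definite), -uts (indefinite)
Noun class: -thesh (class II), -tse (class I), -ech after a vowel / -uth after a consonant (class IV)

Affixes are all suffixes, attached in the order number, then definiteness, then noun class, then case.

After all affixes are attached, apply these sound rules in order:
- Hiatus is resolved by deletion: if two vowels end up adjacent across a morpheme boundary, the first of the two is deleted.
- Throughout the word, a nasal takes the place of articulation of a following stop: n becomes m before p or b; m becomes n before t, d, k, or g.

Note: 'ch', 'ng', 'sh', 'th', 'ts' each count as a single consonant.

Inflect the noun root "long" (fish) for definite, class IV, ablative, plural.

longtsongechchi

Attach number plural -tso → longtso.
Attach definiteness definite -nga → longtsonga.
Attach noun class class IV -ech (after vowel 'a') → longtsongaech.
Attach case ablative -chi → longtsongaechchi.
Apply vowel deletion: longtsongaechchi → longtsongechchi.
Nasal assimilation: no change.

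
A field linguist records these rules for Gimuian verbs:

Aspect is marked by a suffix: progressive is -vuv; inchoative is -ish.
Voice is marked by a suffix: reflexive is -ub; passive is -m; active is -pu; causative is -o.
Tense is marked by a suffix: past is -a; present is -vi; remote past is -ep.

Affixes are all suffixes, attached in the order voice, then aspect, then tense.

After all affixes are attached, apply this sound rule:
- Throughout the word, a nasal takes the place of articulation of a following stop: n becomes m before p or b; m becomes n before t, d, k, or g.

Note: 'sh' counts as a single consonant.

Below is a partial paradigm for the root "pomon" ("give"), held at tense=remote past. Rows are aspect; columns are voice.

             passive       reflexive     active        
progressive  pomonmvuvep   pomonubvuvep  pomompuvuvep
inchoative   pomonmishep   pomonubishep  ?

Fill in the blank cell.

Attach voice active -pu → pomonpu.
Attach aspect inchoative -ish → pomonpuish.
Attach tense remote past -ep → pomonpuishep.
Apply nasal assimilation: pomonpuishep → pomompuishep.

pomompuishep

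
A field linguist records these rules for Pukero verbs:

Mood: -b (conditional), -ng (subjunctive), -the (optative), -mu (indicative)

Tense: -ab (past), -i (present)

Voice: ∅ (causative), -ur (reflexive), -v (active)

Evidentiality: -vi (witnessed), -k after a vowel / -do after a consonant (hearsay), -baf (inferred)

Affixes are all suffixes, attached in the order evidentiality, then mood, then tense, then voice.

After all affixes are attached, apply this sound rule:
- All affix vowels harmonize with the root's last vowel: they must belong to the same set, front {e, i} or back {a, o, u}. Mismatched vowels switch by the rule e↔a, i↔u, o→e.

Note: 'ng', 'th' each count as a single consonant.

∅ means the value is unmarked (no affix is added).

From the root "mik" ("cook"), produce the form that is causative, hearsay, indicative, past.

mikdemieb

Attach evidentiality hearsay -do (after consonant 'k') → mikdo.
Attach mood indicative -mu → mikdomu.
Attach tense past -ab → mikdomuab.
voice = causative: zero marking, form stays mikdomuab.
Apply vowel harmony: mikdomuab → mikdemieb.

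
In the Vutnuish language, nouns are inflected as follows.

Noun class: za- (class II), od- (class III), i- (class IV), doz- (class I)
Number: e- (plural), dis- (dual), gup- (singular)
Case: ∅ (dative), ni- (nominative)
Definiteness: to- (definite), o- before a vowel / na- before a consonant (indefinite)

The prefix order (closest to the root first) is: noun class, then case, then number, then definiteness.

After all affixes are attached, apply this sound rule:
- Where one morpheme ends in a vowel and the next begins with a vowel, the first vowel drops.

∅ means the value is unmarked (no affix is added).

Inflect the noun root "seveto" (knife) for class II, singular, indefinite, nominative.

nagupnizaseveto

Attach noun class class II za- → zaseveto.
Attach case nominative ni- → nizaseveto.
Attach number singular gup- → gupnizaseveto.
Attach definiteness indefinite na- (before consonant 'g') → nagupnizaseveto.
Vowel deletion: no change.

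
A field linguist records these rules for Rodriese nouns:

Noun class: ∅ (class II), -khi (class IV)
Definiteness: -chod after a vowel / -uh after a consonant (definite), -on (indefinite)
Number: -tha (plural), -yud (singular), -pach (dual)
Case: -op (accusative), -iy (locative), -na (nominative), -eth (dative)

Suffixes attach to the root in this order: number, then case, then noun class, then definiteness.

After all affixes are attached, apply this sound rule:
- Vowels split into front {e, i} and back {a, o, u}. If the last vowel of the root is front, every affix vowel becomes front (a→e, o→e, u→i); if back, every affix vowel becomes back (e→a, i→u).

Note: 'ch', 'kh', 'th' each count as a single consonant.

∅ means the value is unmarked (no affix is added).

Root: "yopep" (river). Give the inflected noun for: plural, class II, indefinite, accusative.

Attach number plural -tha → yopeptha.
Attach case accusative -op → yopepthaop.
noun class = class II: zero marking, form stays yopepthaop.
Attach definiteness indefinite -on → yopepthaopon.
Apply vowel harmony: yopepthaopon → yopeptheepen.

yopeptheepen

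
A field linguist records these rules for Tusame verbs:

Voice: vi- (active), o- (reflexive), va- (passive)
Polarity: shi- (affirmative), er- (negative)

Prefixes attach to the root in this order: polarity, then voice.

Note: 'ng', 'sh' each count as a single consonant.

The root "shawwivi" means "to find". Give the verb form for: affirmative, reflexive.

oshishawwivi

Attach polarity affirmative shi- → shishawwivi.
Attach voice reflexive o- → oshishawwivi.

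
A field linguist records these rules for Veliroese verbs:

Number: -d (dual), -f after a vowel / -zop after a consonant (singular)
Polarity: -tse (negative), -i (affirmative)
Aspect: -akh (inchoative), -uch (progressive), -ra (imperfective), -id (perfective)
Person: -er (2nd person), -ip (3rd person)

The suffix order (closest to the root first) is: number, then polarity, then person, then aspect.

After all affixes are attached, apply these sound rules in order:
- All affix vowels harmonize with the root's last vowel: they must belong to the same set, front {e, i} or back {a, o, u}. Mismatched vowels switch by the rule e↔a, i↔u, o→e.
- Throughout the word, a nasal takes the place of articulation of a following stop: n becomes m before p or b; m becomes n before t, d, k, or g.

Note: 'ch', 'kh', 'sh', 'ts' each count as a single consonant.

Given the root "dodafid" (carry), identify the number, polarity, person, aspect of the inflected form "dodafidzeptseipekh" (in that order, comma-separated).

Segment: dodafid-zop-tse-ip-akh.
number: -f/zop → singular.
polarity: -tse → negative.
person: -ip → 3rd person.
aspect: -akh → inchoative.

singular, negative, 3rd person, inchoative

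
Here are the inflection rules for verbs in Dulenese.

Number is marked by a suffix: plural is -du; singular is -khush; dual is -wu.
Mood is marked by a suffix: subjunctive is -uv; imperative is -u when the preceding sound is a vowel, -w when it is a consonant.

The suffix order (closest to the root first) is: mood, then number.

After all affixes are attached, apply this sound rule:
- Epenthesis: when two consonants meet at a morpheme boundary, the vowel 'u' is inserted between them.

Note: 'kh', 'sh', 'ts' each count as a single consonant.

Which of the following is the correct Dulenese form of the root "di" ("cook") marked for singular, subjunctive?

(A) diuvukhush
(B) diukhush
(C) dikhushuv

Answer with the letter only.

A

Attach mood subjunctive -uv → diuv.
Attach number singular -khush → diuvkhush.
Apply epenthesis: diuvkhush → diuvukhush.
So the correct form is diuvukhush, option (A).
(C) dikhushuv is wrong: it has the affixes in the wrong order.
(B) diukhush is wrong: it uses imperative instead of subjunctive for mood.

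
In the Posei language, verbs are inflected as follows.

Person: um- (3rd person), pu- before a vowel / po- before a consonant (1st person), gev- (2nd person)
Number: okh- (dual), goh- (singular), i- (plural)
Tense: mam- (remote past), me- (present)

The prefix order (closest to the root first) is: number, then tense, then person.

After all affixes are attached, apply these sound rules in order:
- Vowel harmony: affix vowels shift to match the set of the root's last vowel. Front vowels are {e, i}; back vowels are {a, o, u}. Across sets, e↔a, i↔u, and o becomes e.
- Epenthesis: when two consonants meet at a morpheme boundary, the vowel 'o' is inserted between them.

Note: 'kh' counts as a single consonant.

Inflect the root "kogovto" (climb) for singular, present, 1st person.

Attach number singular goh- → gohkogovto.
Attach tense present me- → megohkogovto.
Attach person 1st person po- (before consonant 'm') → pomegohkogovto.
Apply vowel harmony: pomegohkogovto → pomagohkogovto.
Apply epenthesis: pomagohkogovto → pomagohokogovto.

pomagohokogovto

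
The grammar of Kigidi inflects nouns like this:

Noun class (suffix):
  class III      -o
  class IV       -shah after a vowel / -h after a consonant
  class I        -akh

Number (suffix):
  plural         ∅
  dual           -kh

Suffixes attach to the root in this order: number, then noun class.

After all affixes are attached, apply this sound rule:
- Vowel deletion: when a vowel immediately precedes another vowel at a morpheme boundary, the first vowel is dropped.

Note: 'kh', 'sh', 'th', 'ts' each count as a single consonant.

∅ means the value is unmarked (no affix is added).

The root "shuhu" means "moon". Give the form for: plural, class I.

shuhakh

number = plural: zero marking, form stays shuhu.
Attach noun class class I -akh → shuhuakh.
Apply vowel deletion: shuhuakh → shuhakh.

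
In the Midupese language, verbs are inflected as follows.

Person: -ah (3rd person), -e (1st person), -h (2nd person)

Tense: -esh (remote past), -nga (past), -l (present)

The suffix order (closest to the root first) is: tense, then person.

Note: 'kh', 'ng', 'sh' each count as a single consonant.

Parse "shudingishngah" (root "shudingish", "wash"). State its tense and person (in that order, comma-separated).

past, 2nd person

Segment: shudingish-nga-h.
tense: -nga → past.
person: -h → 2nd person.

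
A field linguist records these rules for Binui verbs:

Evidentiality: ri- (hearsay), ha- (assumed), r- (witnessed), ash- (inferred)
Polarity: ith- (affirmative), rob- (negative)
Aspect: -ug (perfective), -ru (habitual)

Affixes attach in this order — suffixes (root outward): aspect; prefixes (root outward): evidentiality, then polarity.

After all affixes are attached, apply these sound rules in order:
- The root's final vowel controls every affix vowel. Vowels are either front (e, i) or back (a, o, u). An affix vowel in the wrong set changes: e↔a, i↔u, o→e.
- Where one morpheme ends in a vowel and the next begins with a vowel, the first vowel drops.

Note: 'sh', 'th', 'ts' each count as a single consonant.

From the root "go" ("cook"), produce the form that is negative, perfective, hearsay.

Attach evidentiality hearsay ri- → rigo.
Attach polarity negative rob- → robrigo.
Attach aspect perfective -ug → robrigoug.
Apply vowel harmony: robrigoug → robrugoug.
Apply vowel deletion: robrugoug → robrugug.

robrugug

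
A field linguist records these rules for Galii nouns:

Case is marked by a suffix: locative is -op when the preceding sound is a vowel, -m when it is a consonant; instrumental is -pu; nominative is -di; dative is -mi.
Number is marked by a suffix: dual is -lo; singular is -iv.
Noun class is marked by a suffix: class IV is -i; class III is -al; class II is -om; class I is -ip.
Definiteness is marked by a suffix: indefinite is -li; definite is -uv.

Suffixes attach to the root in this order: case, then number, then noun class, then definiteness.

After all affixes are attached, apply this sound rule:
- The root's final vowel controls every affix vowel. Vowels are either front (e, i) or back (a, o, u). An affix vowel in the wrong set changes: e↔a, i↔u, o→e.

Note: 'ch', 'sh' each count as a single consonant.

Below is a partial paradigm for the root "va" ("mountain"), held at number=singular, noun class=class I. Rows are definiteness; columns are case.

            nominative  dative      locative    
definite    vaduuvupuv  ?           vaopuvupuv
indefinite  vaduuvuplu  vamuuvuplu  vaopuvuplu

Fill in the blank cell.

Attach case dative -mi → vami.
Attach number singular -iv → vamiiv.
Attach noun class class I -ip → vamiivip.
Attach definiteness definite -uv → vamiivipuv.
Apply vowel harmony: vamiivipuv → vamuuvupuv.

vamuuvupuv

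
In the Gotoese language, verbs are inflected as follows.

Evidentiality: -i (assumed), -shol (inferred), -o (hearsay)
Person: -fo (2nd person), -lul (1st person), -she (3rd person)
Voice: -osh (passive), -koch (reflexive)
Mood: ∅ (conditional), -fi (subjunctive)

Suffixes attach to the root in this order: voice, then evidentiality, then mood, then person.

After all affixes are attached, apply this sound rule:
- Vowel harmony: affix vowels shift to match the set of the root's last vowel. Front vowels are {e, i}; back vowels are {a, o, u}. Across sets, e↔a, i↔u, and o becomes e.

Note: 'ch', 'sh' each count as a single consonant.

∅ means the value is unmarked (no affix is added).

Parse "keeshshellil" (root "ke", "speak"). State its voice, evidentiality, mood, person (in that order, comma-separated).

passive, inferred, conditional, 1st person

Segment: ke-osh-shol-lul.
voice: -osh → passive.
evidentiality: -shol → inferred.
mood: ∅ → conditional.
person: -lul → 1st person.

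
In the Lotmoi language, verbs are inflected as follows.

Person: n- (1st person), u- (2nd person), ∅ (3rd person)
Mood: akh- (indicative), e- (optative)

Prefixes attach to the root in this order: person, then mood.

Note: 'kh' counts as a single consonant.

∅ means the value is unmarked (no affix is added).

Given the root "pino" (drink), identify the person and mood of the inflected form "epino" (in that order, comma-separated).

3rd person, optative

Segment: e-pino.
person: ∅ → 3rd person.
mood: e- → optative.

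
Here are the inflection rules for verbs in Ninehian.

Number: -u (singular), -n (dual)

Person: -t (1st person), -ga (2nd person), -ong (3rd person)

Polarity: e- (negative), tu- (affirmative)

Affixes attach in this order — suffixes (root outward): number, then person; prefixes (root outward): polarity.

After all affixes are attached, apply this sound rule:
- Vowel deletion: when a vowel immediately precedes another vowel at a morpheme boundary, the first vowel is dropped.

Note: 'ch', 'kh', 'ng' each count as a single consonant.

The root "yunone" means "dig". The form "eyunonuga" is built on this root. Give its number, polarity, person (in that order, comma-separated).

singular, negative, 2nd person

Segment: e-yunone-u-ga.
number: -u → singular.
polarity: e- → negative.
person: -ga → 2nd person.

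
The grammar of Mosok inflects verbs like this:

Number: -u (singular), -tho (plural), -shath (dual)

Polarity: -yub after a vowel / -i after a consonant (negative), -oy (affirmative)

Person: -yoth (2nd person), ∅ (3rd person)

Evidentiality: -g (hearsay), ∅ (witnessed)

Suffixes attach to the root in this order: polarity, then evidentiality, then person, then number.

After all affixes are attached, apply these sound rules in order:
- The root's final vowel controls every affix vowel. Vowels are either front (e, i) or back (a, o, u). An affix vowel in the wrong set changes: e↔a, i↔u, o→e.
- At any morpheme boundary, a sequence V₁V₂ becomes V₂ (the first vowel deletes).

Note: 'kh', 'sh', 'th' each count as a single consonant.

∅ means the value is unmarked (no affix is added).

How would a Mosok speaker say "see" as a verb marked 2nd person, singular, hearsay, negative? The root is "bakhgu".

Attach polarity negative -yub (after vowel 'u') → bakhguyub.
Attach evidentiality hearsay -g → bakhguyubg.
Attach person 2nd person -yoth → bakhguyubgyoth.
Attach number singular -u → bakhguyubgyothu.
Vowel harmony: no change.
Vowel deletion: no change.

bakhguyubgyothu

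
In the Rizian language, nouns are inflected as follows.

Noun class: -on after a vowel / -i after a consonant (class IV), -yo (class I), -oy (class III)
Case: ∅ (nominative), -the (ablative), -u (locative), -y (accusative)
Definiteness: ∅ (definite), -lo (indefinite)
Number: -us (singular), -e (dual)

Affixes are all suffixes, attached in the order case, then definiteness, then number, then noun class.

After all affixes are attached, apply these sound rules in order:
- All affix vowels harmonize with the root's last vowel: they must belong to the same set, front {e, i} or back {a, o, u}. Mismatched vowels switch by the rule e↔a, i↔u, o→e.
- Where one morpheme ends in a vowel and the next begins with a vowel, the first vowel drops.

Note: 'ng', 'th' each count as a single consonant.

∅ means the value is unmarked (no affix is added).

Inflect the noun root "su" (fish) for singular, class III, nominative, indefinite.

sulusoy

case = nominative: zero marking, form stays su.
Attach definiteness indefinite -lo → sulo.
Attach number singular -us → sulous.
Attach noun class class III -oy → sulousoy.
Vowel harmony: no change.
Apply vowel deletion: sulousoy → sulusoy.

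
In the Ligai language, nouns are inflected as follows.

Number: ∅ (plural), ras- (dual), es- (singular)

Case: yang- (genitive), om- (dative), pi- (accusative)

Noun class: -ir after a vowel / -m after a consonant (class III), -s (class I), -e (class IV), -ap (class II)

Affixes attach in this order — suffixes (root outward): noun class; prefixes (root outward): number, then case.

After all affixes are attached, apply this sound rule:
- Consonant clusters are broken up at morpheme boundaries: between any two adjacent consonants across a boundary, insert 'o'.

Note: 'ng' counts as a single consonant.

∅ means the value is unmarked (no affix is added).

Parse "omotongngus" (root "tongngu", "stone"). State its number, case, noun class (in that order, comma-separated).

plural, dative, class I

Segment: om-tongngu-s.
number: ∅ → plural.
case: om- → dative.
noun class: -s → class I.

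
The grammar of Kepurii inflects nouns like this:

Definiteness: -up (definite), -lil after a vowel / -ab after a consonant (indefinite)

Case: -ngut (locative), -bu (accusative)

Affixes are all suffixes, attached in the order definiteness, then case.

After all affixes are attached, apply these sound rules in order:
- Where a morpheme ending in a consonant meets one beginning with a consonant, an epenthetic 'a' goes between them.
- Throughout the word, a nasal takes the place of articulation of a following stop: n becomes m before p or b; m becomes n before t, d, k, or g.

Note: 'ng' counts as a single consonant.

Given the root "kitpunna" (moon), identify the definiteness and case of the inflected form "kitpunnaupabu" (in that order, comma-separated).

definite, accusative

Segment: kitpunna-up-bu.
definiteness: -up → definite.
case: -bu → accusative.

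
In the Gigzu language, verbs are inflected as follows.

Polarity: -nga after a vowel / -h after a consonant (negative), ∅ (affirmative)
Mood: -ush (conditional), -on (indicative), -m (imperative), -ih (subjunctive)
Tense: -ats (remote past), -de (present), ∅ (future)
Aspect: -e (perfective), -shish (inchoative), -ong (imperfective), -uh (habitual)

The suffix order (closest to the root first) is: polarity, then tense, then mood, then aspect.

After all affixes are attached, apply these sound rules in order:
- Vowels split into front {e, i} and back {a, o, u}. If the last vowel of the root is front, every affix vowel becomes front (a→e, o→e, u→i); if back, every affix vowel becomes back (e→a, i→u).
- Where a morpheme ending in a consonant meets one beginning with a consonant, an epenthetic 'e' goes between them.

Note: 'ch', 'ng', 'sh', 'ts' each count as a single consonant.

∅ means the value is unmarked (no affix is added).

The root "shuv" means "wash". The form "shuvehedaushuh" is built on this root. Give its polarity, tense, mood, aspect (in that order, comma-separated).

negative, present, conditional, habitual

Segment: shuv-h-de-ush-uh.
polarity: -nga/h → negative.
tense: -de → present.
mood: -ush → conditional.
aspect: -uh → habitual.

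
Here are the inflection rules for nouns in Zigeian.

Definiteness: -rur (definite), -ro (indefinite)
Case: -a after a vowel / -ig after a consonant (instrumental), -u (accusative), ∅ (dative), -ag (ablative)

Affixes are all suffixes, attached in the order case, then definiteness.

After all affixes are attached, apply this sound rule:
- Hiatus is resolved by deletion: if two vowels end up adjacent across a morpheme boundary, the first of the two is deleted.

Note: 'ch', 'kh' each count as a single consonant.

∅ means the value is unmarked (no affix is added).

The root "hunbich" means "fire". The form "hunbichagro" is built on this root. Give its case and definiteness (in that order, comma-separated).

ablative, indefinite

Segment: hunbich-ag-ro.
case: -ag → ablative.
definiteness: -ro → indefinite.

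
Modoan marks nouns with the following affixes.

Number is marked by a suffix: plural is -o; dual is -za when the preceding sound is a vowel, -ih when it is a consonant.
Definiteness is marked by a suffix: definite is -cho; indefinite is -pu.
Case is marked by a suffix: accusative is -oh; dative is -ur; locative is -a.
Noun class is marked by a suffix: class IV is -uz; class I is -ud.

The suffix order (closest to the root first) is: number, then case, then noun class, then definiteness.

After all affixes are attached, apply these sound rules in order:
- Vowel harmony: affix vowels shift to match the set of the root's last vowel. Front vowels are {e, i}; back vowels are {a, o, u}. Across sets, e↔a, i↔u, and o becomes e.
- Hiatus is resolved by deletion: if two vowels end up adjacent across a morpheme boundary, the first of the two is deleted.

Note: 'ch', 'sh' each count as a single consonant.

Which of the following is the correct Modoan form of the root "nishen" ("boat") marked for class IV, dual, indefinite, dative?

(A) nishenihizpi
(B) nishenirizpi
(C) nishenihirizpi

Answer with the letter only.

C

Attach number dual -ih (after consonant 'n') → nishenih.
Attach case dative -ur → nishenihur.
Attach noun class class IV -uz → nishenihuruz.
Attach definiteness indefinite -pu → nishenihuruzpu.
Apply vowel harmony: nishenihuruzpu → nishenihirizpi.
Vowel deletion: no change.
So the correct form is nishenihirizpi, option (C).
(B) nishenirizpi is wrong: it uses plural instead of dual for number.
(A) nishenihizpi is wrong: it uses locative instead of dative for case.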